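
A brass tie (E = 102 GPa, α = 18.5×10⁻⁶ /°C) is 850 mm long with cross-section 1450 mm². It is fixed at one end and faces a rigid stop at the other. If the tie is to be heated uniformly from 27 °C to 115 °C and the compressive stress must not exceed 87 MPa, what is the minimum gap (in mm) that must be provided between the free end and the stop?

g ≈ 0.659 mm

Free expansion if unrestrained: δ_free = αΔT L = 18.5×10⁻⁶ × 88 × 850 = 1.384 mm.
A stress of 87 MPa corresponds to the wall pushing the tie back by σL/E = 87×850/(102×10³) = 0.725 mm.
So the gap has to take up the difference, g_min = δ_free − σL/E = 1.384 − 0.725 = 0.6588 mm.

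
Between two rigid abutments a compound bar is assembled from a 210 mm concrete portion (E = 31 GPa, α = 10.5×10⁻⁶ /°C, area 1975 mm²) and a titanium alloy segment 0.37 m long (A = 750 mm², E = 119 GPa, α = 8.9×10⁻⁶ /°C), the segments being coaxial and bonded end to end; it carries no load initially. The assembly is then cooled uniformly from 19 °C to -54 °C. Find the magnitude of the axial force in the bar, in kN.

If the supports were absent, the total length change would be Σ αᵢΔT Lᵢ = 10.5×10⁻⁶×73×210 + 8.9×10⁻⁶×73×370 = 0.4014 mm.
Since the ends are fixed, an axial force P builds up, equal in every segment, with P · Σ Lᵢ/(AᵢEᵢ) = δ_free.
The series flexibility is Σ Lᵢ/(AᵢEᵢ) = 210/(1975×31×10³) + 370/(750×119×10³) = 7.576×10⁻⁶ mm/N.
So P = 0.4014 / 7.576×10⁻⁶ = 52.98 kN, tensile.

P ≈ 53 kN (tensile)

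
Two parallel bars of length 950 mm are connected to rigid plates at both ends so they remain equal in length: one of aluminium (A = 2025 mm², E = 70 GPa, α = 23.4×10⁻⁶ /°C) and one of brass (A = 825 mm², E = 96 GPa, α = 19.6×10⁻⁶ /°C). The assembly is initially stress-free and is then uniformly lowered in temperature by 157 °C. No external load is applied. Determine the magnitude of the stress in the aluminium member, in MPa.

σ ≈ 15 MPa (tensile)

The aluminium has the larger α, so on cooling it would change length more than the brass if both were free. The rigid plates force a common final length, so the aluminium is put into tension and the brass into compression, with equal and opposite forces P (no external load).
Equating the net (thermal + elastic) strains gives |α₁ − α₂|·ΔT = P·[1/(A₁E₁) + 1/(A₂E₂)].
|α₁ − α₂|·ΔT = 3.8×10⁻⁶ × 157 = 0.0005966.
1/(A₁E₁) + 1/(A₂E₂) = 1/(2025×70×10³) + 1/(825×96×10³) = 1.968×10⁻⁸ N⁻¹.
P = 0.0005966 / 1.968×10⁻⁸ = 30310 N = 30.31 kN.
σ_{aluminium} = P/A₁ = 30310/2025 = 14.97 MPa, tensile.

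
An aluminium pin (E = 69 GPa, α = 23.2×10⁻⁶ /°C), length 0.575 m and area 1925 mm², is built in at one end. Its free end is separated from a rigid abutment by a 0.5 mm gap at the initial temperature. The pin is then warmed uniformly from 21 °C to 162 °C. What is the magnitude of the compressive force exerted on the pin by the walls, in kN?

If the wall were absent the pin would grow by αΔT L = 23.2×10⁻⁶ × 141 × 575 = 1.881 mm.
After closing the 0.5 mm clearance, 1.881 − 0.5 = 1.381 mm of expansion remains to be suppressed by the wall.
So σ = E(δ_free − g)/L = 69×10³ × 1.381/575 = 165.7 MPa.
P = σA = 165.7 × 1925 = 319 kN.

P ≈ 319 kN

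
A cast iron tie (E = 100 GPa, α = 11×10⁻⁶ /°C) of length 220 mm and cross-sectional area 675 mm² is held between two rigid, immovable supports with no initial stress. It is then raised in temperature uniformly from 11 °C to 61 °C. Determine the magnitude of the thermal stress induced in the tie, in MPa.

The supports are rigid, so the total axial strain is zero. The restrained thermal strain is ε = αΔT = 11×10⁻⁶ × 50 = 550×10⁻⁶.
Hence σ = E·αΔT = 100×10³ × 550×10⁻⁶ = 55 MPa, compressive.

σ ≈ 55 MPa (compressive)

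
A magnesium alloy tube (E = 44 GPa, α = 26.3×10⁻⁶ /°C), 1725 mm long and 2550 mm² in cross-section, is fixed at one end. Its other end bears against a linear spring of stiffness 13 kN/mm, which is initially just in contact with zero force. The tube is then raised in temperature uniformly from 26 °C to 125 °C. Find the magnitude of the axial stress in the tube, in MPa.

σ ≈ 19.1 MPa (compressive)

The unrestrained thermal change is αΔT L = 26.3×10⁻⁶ × 99 × 1725 = 4.491 mm.
With a force P in the spring, the elastic change of the tube is PL/(AE) and that of the spring is P/k; compatibility requires their sum to equal δ_free.
So P = δ_free / [L/(AE) + 1/k] = 4.491 / [ 1725/(2550×44×10³) + 1/(13×10³) ].
P = 4.491 / 9.23×10⁻⁵ = 48660 N.
σ = P/A = 48660/2550 = 19.08 MPa.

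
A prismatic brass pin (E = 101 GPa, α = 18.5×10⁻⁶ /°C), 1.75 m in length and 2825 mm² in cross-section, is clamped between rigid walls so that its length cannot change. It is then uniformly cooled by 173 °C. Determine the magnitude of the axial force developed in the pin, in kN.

P ≈ 913 kN (tensile)

Full restraint means ε = 0, so the stress is σ = EαΔT = 101×10³ × 18.5×10⁻⁶ × 173 = 323.3 MPa.
Axial force P = σA = 323.3 × 2825 = 913200 N = 913.2 kN, tensile.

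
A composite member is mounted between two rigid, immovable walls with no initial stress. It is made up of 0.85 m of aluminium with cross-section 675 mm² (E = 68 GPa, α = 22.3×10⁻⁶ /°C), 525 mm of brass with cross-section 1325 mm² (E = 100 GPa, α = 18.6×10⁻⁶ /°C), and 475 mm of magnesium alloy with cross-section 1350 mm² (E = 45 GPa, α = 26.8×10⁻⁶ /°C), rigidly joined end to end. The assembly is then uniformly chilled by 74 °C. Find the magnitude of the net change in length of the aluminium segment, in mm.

|ΔL| ≈ 0.472 mm

Free thermal contraction of the whole bar: Σ αᵢΔT Lᵢ = 22.3×10⁻⁶×74×850 + 18.6×10⁻⁶×74×525 + 26.8×10⁻⁶×74×475 = 3.067 mm.
The walls prevent any net length change, so an axial force P (same in every segment) develops. Compatibility: P · Σ Lᵢ/(AᵢEᵢ) = δ_free.
The series flexibility is Σ Lᵢ/(AᵢEᵢ) = 850/(675×68×10³) + 525/(1325×100×10³) + 475/(1350×45×10³) = 3.03×10⁻⁵ mm/N.
Hence P = δ_free / Σ(L/AE) = 3.067/3.03×10⁻⁵ = 101.2 kN (tensile).
For the aluminium segment, free thermal change = 22.3×10⁻⁶×74×850 = 1.403 mm and elastic change from P = 101200×850/(675×68×10³) = 1.875 mm; these oppose, so the net change is 0.472 mm (segment lengthens).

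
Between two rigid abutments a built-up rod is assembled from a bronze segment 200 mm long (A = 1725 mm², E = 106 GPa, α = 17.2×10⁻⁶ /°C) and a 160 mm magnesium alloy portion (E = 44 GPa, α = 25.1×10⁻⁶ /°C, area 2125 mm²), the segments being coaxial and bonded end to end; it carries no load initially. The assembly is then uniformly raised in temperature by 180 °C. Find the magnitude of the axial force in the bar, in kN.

If the supports were absent, the total length change would be Σ αᵢΔT Lᵢ = 17.2×10⁻⁶×180×200 + 25.1×10⁻⁶×180×160 = 1.342 mm.
The rigid supports impose zero overall length change; the single axial force P common to all segments must satisfy P Σ Lᵢ/(AᵢEᵢ) = δ_free.
The series flexibility is Σ Lᵢ/(AᵢEᵢ) = 200/(1725×106×10³) + 160/(2125×44×10³) = 2.805×10⁻⁶ mm/N.
P = 1.342 / 2.805×10⁻⁶ = 478500 N = 478.5 kN, compressive.

P ≈ 478 kN (compressive)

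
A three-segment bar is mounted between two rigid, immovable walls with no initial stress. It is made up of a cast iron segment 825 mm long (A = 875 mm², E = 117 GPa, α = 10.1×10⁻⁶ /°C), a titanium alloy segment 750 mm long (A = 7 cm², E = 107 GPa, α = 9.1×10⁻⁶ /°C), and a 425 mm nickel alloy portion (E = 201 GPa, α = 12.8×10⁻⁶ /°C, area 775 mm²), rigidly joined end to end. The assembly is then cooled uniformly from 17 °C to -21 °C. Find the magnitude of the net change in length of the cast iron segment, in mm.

|ΔL| ≈ 0.0134 mm

Free thermal contraction of the whole bar: Σ αᵢΔT Lᵢ = 10.1×10⁻⁶×38×825 + 9.1×10⁻⁶×38×750 + 12.8×10⁻⁶×38×425 = 0.7827 mm.
Since the ends are fixed, an axial force P builds up, equal in every segment, with P · Σ Lᵢ/(AᵢEᵢ) = δ_free.
Σ Lᵢ/(AᵢEᵢ) = 825/(875×117×10³) + 750/(700×107×10³) + 425/(775×201×10³) = 2.08×10⁻⁵ mm/N.
Hence P = δ_free / Σ(L/AE) = 0.7827/2.08×10⁻⁵ = 37.63 kN (tensile).
For the cast iron segment, free thermal change = 10.1×10⁻⁶×38×825 = 0.3166 mm and elastic change from P = 37630×825/(875×117×10³) = 0.3032 mm; these oppose, so the net change is 0.0134 mm (segment shortens).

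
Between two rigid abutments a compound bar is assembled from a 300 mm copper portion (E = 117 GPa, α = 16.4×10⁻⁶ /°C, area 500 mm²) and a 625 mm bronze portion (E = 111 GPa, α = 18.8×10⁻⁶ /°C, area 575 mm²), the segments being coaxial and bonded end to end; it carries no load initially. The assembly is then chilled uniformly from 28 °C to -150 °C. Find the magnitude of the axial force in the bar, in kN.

If the supports were absent, the total length change would be Σ αᵢΔT Lᵢ = 16.4×10⁻⁶×178×300 + 18.8×10⁻⁶×178×625 = 2.967 mm.
The walls prevent any net length change, so an axial force P (same in every segment) develops. Compatibility: P · Σ Lᵢ/(AᵢEᵢ) = δ_free.
Σ Lᵢ/(AᵢEᵢ) = 300/(500×117×10³) + 625/(575×111×10³) = 1.492×10⁻⁵ mm/N.
Hence P = δ_free / Σ(L/AE) = 2.967/1.492×10⁻⁵ = 198.9 kN (tensile).

P ≈ 199 kN (tensile)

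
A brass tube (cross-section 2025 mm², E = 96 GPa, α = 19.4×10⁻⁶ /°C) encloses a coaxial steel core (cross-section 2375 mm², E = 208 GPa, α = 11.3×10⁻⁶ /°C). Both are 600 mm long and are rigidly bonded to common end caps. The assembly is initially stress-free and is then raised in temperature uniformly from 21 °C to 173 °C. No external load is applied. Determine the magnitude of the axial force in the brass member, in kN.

Both members must finish at the same length. With the larger α, the brass tends to over-expand; the plates restrain it, putting the brass in compression and the steel in tension. With no external load the two internal forces are equal and opposite, magnitude P.
Setting the final lengths equal and cancelling L: (α₁ − α₂)ΔT = P/(A₁E₁) + P/(A₂E₂).
|α₁ − α₂|·ΔT = 8.1×10⁻⁶ × 152 = 0.001231.
1/(A₁E₁) + 1/(A₂E₂) = 1/(2025×96×10³) + 1/(2375×208×10³) = 7.168×10⁻⁹ N⁻¹.
So P = 0.001231 / 7.168×10⁻⁹ = 171.8 kN.

P ≈ 172 kN (compressive in the brass)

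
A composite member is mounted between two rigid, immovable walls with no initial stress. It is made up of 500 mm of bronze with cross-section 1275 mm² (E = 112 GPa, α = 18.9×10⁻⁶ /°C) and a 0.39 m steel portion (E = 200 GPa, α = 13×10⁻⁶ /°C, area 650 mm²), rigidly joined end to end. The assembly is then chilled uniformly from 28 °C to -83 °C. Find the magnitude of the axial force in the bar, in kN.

If the supports were absent, the total length change would be Σ αᵢΔT Lᵢ = 18.9×10⁻⁶×111×500 + 13×10⁻⁶×111×390 = 1.612 mm.
Since the ends are fixed, an axial force P builds up, equal in every segment, with P · Σ Lᵢ/(AᵢEᵢ) = δ_free.
Σ Lᵢ/(AᵢEᵢ) = 500/(1275×112×10³) + 390/(650×200×10³) = 6.501×10⁻⁶ mm/N.
P = 1.612 / 6.501×10⁻⁶ = 247900 N = 247.9 kN, tensile.

P ≈ 248 kN (tensile)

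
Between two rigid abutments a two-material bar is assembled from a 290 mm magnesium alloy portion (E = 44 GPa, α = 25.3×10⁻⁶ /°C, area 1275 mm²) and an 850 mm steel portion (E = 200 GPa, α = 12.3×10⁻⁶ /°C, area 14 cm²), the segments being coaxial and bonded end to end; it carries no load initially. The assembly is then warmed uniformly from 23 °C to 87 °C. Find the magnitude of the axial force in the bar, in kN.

If the supports were absent, the total length change would be Σ αᵢΔT Lᵢ = 25.3×10⁻⁶×64×290 + 12.3×10⁻⁶×64×850 = 1.139 mm.
The rigid supports impose zero overall length change; the single axial force P common to all segments must satisfy P Σ Lᵢ/(AᵢEᵢ) = δ_free.
Σ Lᵢ/(AᵢEᵢ) = 290/(1275×44×10³) + 850/(1400×200×10³) = 8.205×10⁻⁶ mm/N.
Hence P = δ_free / Σ(L/AE) = 1.139/8.205×10⁻⁶ = 138.8 kN (compressive).

P ≈ 139 kN (compressive)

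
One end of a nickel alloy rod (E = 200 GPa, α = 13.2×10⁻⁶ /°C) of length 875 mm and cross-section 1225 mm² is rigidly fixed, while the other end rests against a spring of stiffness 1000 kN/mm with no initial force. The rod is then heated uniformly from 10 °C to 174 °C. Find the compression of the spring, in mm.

δ ≈ 0.414 mm

Free thermal expansion: δ_free = αΔT L = 13.2×10⁻⁶ × 164 × 875 = 1.894 mm.
With a force P in the spring, the elastic change of the rod is PL/(AE) and that of the spring is P/k; compatibility requires their sum to equal δ_free.
So P = δ_free / [L/(AE) + 1/k] = 1.894 / [ 875/(1225×200×10³) + 1/(1000×10³) ].
P = 1.894 / 4.571×10⁻⁶ = 414400 N.
Spring compression = P/k = 414400/(1000×10³) = 0.4144 mm.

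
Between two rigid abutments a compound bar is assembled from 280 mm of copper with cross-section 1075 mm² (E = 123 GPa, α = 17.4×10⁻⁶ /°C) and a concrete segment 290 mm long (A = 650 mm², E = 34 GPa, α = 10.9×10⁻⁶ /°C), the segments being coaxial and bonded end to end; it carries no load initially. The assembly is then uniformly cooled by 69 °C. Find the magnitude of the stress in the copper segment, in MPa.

If the supports were absent, the total length change would be Σ αᵢΔT Lᵢ = 17.4×10⁻⁶×69×280 + 10.9×10⁻⁶×69×290 = 0.5543 mm.
The rigid supports impose zero overall length change; the single axial force P common to all segments must satisfy P Σ Lᵢ/(AᵢEᵢ) = δ_free.
Σ Lᵢ/(AᵢEᵢ) = 280/(1075×123×10³) + 290/(650×34×10³) = 1.524×10⁻⁵ mm/N.
So P = 0.5543 / 1.524×10⁻⁵ = 36.37 kN, tensile.
σ_{copper} = P / A = 36370 / 1075 = 33.83 MPa.

σ ≈ 33.8 MPa (tensile)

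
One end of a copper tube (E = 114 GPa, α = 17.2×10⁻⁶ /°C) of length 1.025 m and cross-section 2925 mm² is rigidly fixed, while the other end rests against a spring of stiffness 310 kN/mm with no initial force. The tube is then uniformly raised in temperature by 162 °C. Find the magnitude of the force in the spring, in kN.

P ≈ 453 kN

If the spring were absent the tube would lengthen by αΔT L = 17.2×10⁻⁶ × 162 × 1025 = 2.856 mm.
With a force P in the spring, the elastic change of the tube is PL/(AE) and that of the spring is P/k; compatibility requires their sum to equal δ_free.
So P = δ_free / [L/(AE) + 1/k] = 2.856 / [ 1025/(2925×114×10³) + 1/(310×10³) ].
P = 2.856 / 6.3×10⁻⁶ = 453400 N.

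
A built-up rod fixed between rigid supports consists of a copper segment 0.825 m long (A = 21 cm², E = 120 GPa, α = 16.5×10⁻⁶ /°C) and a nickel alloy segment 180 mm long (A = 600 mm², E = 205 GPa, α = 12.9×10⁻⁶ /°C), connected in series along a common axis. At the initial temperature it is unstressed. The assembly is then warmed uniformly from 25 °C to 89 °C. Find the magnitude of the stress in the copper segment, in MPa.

σ ≈ 103 MPa (compressive)

If the supports were absent, the total length change would be Σ αᵢΔT Lᵢ = 16.5×10⁻⁶×64×825 + 12.9×10⁻⁶×64×180 = 1.02 mm.
The walls prevent any net length change, so an axial force P (same in every segment) develops. Compatibility: P · Σ Lᵢ/(AᵢEᵢ) = δ_free.
Σ Lᵢ/(AᵢEᵢ) = 825/(2100×120×10³) + 180/(600×205×10³) = 4.737×10⁻⁶ mm/N.
Hence P = δ_free / Σ(L/AE) = 1.02/4.737×10⁻⁶ = 215.3 kN (compressive).
σ_{copper} = P / A = 215300 / 2100 = 102.5 MPa.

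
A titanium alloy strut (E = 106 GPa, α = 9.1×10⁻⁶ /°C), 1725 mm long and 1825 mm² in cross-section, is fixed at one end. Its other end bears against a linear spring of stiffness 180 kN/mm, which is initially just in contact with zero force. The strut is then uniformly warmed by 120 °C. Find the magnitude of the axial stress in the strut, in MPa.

σ ≈ 71.3 MPa (compressive)

If the spring were absent the strut would lengthen by αΔT L = 9.1×10⁻⁶ × 120 × 1725 = 1.884 mm.
With a force P in the spring, the elastic change of the strut is PL/(AE) and that of the spring is P/k; compatibility requires their sum to equal δ_free.
So P = δ_free / [L/(AE) + 1/k] = 1.884 / [ 1725/(1825×106×10³) + 1/(180×10³) ].
P = 1.884 / 1.447×10⁻⁵ = 130200 N.
σ = P/A = 130200/1825 = 71.32 MPa.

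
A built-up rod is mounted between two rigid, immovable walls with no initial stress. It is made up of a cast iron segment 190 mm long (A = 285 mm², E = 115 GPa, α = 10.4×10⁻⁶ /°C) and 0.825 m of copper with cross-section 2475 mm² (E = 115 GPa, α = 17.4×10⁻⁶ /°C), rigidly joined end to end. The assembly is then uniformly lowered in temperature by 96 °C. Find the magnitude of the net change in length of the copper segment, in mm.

Free thermal contraction of the whole bar: Σ αᵢΔT Lᵢ = 10.4×10⁻⁶×96×190 + 17.4×10⁻⁶×96×825 = 1.568 mm.
The rigid supports impose zero overall length change; the single axial force P common to all segments must satisfy P Σ Lᵢ/(AᵢEᵢ) = δ_free.
The series flexibility is Σ Lᵢ/(AᵢEᵢ) = 190/(285×115×10³) + 825/(2475×115×10³) = 8.696×10⁻⁶ mm/N.
P = 1.568 / 8.696×10⁻⁶ = 180300 N = 180.3 kN, tensile.
For the copper segment, free thermal change = 17.4×10⁻⁶×96×825 = 1.378 mm and elastic change from P = 180300×825/(2475×115×10³) = 0.5226 mm; these oppose, so the net change is 0.855 mm (segment shortens).

|ΔL| ≈ 0.855 mm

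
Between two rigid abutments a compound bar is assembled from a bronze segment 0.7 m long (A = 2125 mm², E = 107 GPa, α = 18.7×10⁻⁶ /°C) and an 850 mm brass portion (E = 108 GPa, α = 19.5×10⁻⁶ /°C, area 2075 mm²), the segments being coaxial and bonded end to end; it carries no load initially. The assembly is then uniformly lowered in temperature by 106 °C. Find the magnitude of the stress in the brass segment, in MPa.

σ ≈ 221 MPa (tensile)

Free thermal contraction of the whole bar: Σ αᵢΔT Lᵢ = 18.7×10⁻⁶×106×700 + 19.5×10⁻⁶×106×850 = 3.144 mm.
The rigid supports impose zero overall length change; the single axial force P common to all segments must satisfy P Σ Lᵢ/(AᵢEᵢ) = δ_free.
The series flexibility is Σ Lᵢ/(AᵢEᵢ) = 700/(2125×107×10³) + 850/(2075×108×10³) = 6.872×10⁻⁶ mm/N.
P = 3.144 / 6.872×10⁻⁶ = 457600 N = 457.6 kN, tensile.
σ_{brass} = P / A = 457600 / 2075 = 220.5 MPa.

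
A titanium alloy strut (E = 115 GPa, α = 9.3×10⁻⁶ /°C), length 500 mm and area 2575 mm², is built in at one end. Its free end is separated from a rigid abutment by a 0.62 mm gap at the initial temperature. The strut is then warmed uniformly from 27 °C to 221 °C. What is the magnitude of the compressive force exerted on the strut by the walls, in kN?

P ≈ 167 kN

Free thermal elongation = αΔT L = 9.3×10⁻⁶ × 194 × 500 = 0.9021 mm.
The gap closes (δ_free > 0.62 mm) and the wall then resists a further 0.9021 − 0.62 = 0.2821 mm of expansion.
That suppressed elongation corresponds to σ = E·Δ/L = 115×10³ × 0.2821/500 = 64.88 MPa.
Force on the wall = σA = 64.88 × 2575 mm² = 167.1 kN.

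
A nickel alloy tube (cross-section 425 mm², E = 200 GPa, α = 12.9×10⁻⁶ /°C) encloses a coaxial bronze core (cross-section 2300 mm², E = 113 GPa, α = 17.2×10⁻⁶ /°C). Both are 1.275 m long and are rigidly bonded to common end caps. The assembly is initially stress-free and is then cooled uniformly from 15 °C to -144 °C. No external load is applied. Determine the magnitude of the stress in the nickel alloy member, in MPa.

σ ≈ 103 MPa (compressive)

Equilibrium of a rigid end plate with no external load gives equal and opposite internal forces ±P in the two members. Since α_{bronze} > α_{nickel alloy}, cooling drives the bronze into tension and the nickel alloy into compression.
Equating the net (thermal + elastic) strains gives |α₁ − α₂|·ΔT = P·[1/(A₁E₁) + 1/(A₂E₂)].
|α₁ − α₂|·ΔT = 4.3×10⁻⁶ × 159 = 0.0006837.
1/(A₁E₁) + 1/(A₂E₂) = 1/(425×200×10³) + 1/(2300×113×10³) = 1.561×10⁻⁸ N⁻¹.
So P = 0.0006837 / 1.561×10⁻⁸ = 43.79 kN.
σ_{nickel alloy} = P/A₁ = 43790/425 = 103 MPa, compressive.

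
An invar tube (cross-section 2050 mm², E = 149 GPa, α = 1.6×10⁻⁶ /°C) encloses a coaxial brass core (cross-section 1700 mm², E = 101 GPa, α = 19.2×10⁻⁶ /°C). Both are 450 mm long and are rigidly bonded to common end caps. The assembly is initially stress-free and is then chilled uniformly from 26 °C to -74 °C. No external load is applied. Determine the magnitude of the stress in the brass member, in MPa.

Equilibrium of a rigid end plate with no external load gives equal and opposite internal forces ±P in the two members. Since α_{brass} > α_{invar}, cooling drives the brass into tension and the invar into compression.
Compatibility of the two members (thermal + elastic change equal): (α₁ − α₂)ΔT = P·[1/(A₁E₁) + 1/(A₂E₂)].
|α₁ − α₂|·ΔT = 17.6×10⁻⁶ × 100 = 0.00176.
1/(A₁E₁) + 1/(A₂E₂) = 1/(2050×149×10³) + 1/(1700×101×10³) = 9.098×10⁻⁹ N⁻¹.
P = 0.00176 / 9.098×10⁻⁹ = 193400 N = 193.4 kN.
σ_{brass} = P/A₂ = 193400/1700 = 113.8 MPa, tensile.

σ ≈ 114 MPa (tensile)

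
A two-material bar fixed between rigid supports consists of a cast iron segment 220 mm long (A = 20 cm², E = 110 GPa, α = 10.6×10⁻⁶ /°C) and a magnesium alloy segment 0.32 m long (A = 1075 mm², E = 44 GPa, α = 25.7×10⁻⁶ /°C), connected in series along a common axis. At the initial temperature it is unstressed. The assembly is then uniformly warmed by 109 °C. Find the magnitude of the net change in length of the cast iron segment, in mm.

If the supports were absent, the total length change would be Σ αᵢΔT Lᵢ = 10.6×10⁻⁶×109×220 + 25.7×10⁻⁶×109×320 = 1.151 mm.
Since the ends are fixed, an axial force P builds up, equal in every segment, with P · Σ Lᵢ/(AᵢEᵢ) = δ_free.
The series flexibility is Σ Lᵢ/(AᵢEᵢ) = 220/(2000×110×10³) + 320/(1075×44×10³) = 7.765×10⁻⁶ mm/N.
Hence P = δ_free / Σ(L/AE) = 1.151/7.765×10⁻⁶ = 148.2 kN (compressive).
For the cast iron segment, free thermal change = 10.6×10⁻⁶×109×220 = 0.2542 mm and elastic change from P = 148200×220/(2000×110×10³) = 0.1482 mm; these oppose, so the net change is 0.106 mm (segment lengthens).

|ΔL| ≈ 0.106 mm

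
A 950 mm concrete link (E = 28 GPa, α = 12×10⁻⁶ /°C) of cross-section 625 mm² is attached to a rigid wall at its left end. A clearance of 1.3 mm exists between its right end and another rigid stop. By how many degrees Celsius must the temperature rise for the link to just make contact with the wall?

Contact occurs when the free expansion equals the gap: αΔT L = 1.3 mm.
ΔT = 1.3 / (12×10⁻⁶ × 950) = 114 °C.

ΔT ≈ 114 °C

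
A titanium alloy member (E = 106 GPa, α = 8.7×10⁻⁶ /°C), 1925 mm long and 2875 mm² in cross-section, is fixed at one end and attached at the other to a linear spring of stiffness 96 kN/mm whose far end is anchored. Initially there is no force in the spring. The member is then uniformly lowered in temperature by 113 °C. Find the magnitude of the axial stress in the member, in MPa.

σ ≈ 39.3 MPa (tensile)

The unrestrained thermal change is αΔT L = 8.7×10⁻⁶ × 113 × 1925 = 1.892 mm.
Let P be the tensile force in the spring. The member extends elastically by PL/(AE) and the spring stretches by P/k; together these equal δ_free.
So P = δ_free / [L/(AE) + 1/k] = 1.892 / [ 1925/(2875×106×10³) + 1/(96×10³) ].
P = 1.892 / 1.673×10⁻⁵ = 113100 N.
σ = P/A = 113100/2875 = 39.34 MPa.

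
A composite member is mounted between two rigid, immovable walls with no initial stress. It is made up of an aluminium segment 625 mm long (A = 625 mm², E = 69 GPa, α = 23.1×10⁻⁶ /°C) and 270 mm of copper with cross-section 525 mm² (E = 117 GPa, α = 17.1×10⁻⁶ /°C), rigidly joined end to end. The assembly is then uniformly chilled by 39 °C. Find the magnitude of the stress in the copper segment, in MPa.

If the supports were absent, the total length change would be Σ αᵢΔT Lᵢ = 23.1×10⁻⁶×39×625 + 17.1×10⁻⁶×39×270 = 0.7431 mm.
Since the ends are fixed, an axial force P builds up, equal in every segment, with P · Σ Lᵢ/(AᵢEᵢ) = δ_free.
The series flexibility is Σ Lᵢ/(AᵢEᵢ) = 625/(625×69×10³) + 270/(525×117×10³) = 1.889×10⁻⁵ mm/N.
P = 0.7431 / 1.889×10⁻⁵ = 39340 N = 39.34 kN, tensile.
σ_{copper} = P / A = 39340 / 525 = 74.94 MPa.

σ ≈ 74.9 MPa (tensile)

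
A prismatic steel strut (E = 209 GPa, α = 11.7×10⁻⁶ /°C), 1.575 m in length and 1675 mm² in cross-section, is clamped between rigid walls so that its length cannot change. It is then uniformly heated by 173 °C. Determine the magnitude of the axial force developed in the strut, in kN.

P ≈ 709 kN (compressive)

Full restraint means ε = 0, so the stress is σ = EαΔT = 209×10³ × 11.7×10⁻⁶ × 173 = 423 MPa.
Axial force P = σA = 423 × 1675 = 708600 N = 708.6 kN, compressive.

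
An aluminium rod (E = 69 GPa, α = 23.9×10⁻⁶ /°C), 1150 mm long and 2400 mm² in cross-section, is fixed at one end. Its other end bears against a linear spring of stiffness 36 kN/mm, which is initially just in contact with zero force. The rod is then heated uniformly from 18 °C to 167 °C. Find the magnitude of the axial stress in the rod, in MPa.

Free thermal expansion: δ_free = αΔT L = 23.9×10⁻⁶ × 149 × 1150 = 4.095 mm.
Let P be the compressive force at the spring. The rod shortens elastically by PL/(AE) and the spring compresses by P/k; together these equal δ_free.
So P = δ_free / [L/(AE) + 1/k] = 4.095 / [ 1150/(2400×69×10³) + 1/(36×10³) ].
P = 4.095 / 3.472×10⁻⁵ = 117900 N.
σ = P/A = 117900/2400 = 49.14 MPa.

σ ≈ 49.1 MPa (compressive)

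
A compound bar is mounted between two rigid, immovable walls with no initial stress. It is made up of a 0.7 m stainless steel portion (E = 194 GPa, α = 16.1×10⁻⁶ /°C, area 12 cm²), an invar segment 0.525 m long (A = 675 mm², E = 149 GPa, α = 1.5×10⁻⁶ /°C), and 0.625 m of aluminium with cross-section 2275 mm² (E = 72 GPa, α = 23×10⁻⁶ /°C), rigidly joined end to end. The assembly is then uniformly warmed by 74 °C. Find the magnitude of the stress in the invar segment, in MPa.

σ ≈ 241 MPa (compressive)

Free thermal expansion of the whole bar: Σ αᵢΔT Lᵢ = 16.1×10⁻⁶×74×700 + 1.5×10⁻⁶×74×525 + 23×10⁻⁶×74×625 = 1.956 mm.
Since the ends are fixed, an axial force P builds up, equal in every segment, with P · Σ Lᵢ/(AᵢEᵢ) = δ_free.
Σ Lᵢ/(AᵢEᵢ) = 700/(1200×194×10³) + 525/(675×149×10³) + 625/(2275×72×10³) = 1.204×10⁻⁵ mm/N.
Hence P = δ_free / Σ(L/AE) = 1.956/1.204×10⁻⁵ = 162.4 kN (compressive).
σ_{invar} = P / A = 162400 / 675 = 240.6 MPa.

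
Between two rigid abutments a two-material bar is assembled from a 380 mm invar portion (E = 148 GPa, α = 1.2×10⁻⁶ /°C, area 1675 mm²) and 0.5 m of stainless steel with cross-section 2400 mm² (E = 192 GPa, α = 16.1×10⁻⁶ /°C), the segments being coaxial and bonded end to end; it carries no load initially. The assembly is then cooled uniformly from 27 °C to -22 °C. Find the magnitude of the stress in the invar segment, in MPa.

If the supports were absent, the total length change would be Σ αᵢΔT Lᵢ = 1.2×10⁻⁶×49×380 + 16.1×10⁻⁶×49×500 = 0.4168 mm.
The rigid supports impose zero overall length change; the single axial force P common to all segments must satisfy P Σ Lᵢ/(AᵢEᵢ) = δ_free.
The series flexibility is Σ Lᵢ/(AᵢEᵢ) = 380/(1675×148×10³) + 500/(2400×192×10³) = 2.618×10⁻⁶ mm/N.
So P = 0.4168 / 2.618×10⁻⁶ = 159.2 kN, tensile.
σ_{invar} = P / A = 159200 / 1675 = 95.05 MPa.

σ ≈ 95 MPa (tensile)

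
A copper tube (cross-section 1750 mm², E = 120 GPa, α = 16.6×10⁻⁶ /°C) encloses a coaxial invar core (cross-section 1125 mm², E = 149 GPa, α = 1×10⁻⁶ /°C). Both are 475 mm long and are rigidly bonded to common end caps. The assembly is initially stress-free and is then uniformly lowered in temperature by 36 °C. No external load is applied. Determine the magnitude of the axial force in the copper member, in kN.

P ≈ 52.4 kN (tensile in the copper)

Equilibrium of a rigid end plate with no external load gives equal and opposite internal forces ±P in the two members. Since α_{copper} > α_{invar}, cooling drives the copper into tension and the invar into compression.
Compatibility of the two members (thermal + elastic change equal): (α₁ − α₂)ΔT = P·[1/(A₁E₁) + 1/(A₂E₂)].
|α₁ − α₂|·ΔT = 15.6×10⁻⁶ × 36 = 0.0005616.
1/(A₁E₁) + 1/(A₂E₂) = 1/(1750×120×10³) + 1/(1125×149×10³) = 1.073×10⁻⁸ N⁻¹.
So P = 0.0005616 / 1.073×10⁻⁸ = 52.35 kN.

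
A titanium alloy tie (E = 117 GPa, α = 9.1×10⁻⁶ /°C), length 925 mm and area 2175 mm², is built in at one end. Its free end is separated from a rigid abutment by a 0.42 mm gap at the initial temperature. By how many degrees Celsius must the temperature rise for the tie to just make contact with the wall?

ΔT ≈ 49.9 °C

The gap closes when αΔT L = 0.42 mm, since the tie is still unstressed at that instant.
ΔT = 0.42 / (9.1×10⁻⁶ × 925) = 49.9 °C.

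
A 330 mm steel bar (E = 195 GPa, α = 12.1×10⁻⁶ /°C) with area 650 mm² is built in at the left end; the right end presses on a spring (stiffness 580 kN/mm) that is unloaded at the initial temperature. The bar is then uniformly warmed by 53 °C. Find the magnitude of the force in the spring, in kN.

P ≈ 48.9 kN

Free thermal expansion: δ_free = αΔT L = 12.1×10⁻⁶ × 53 × 330 = 0.2116 mm.
With a force P in the spring, the elastic change of the bar is PL/(AE) and that of the spring is P/k; compatibility requires their sum to equal δ_free.
So P = δ_free / [L/(AE) + 1/k] = 0.2116 / [ 330/(650×195×10³) + 1/(580×10³) ].
P = 0.2116 / 4.328×10⁻⁶ = 48900 N.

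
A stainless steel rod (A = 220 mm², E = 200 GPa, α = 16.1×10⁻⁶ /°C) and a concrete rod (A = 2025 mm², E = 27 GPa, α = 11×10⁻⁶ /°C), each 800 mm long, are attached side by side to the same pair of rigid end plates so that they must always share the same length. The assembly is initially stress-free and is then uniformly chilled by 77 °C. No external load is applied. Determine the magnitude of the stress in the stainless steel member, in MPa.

σ ≈ 43.5 MPa (tensile)

Both members must finish at the same length. With the larger α, the stainless steel tends to over-contract; the plates restrain it, putting the stainless steel in tension and the concrete in compression. With no external load the two internal forces are equal and opposite, magnitude P.
Equating the net (thermal + elastic) strains gives |α₁ − α₂|·ΔT = P·[1/(A₁E₁) + 1/(A₂E₂)].
|α₁ − α₂|·ΔT = 5.1×10⁻⁶ × 77 = 0.0003927.
1/(A₁E₁) + 1/(A₂E₂) = 1/(220×200×10³) + 1/(2025×27×10³) = 4.102×10⁻⁸ N⁻¹.
P = 0.0003927 / 4.102×10⁻⁸ = 9574 N = 9.574 kN.
σ_{stainless steel} = P/A₁ = 9574/220 = 43.52 MPa, tensile.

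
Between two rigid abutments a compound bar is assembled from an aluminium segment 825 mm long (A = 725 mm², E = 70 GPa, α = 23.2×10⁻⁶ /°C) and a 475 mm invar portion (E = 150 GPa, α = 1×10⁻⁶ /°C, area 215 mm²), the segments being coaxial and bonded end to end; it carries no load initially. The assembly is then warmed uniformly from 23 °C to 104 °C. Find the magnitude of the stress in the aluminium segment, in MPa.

With the walls removed the bar would change length by δ_free = Σ αᵢΔT Lᵢ = 23.2×10⁻⁶×81×825 + 1×10⁻⁶×81×475 = 1.589 mm.
The walls prevent any net length change, so an axial force P (same in every segment) develops. Compatibility: P · Σ Lᵢ/(AᵢEᵢ) = δ_free.
The series flexibility is Σ Lᵢ/(AᵢEᵢ) = 825/(725×70×10³) + 475/(215×150×10³) = 3.098×10⁻⁵ mm/N.
Hence P = δ_free / Σ(L/AE) = 1.589/3.098×10⁻⁵ = 51.28 kN (compressive).
σ_{aluminium} = P / A = 51280 / 725 = 70.73 MPa.

σ ≈ 70.7 MPa (compressive)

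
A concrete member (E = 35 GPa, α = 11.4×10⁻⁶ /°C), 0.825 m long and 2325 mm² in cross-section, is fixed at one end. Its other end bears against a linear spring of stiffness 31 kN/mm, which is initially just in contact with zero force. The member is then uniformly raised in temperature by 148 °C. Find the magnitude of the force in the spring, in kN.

If the spring were absent the member would lengthen by αΔT L = 11.4×10⁻⁶ × 148 × 825 = 1.392 mm.
With a force P in the spring, the elastic change of the member is PL/(AE) and that of the spring is P/k; compatibility requires their sum to equal δ_free.
P [ L/(AE) + 1/k ] = δ_free → P [ 825/(2325×35×10³) + 1/(31×10³) ] = 1.392.
P = 1.392 / 4.24×10⁻⁵ = 32830 N.

P ≈ 32.8 kN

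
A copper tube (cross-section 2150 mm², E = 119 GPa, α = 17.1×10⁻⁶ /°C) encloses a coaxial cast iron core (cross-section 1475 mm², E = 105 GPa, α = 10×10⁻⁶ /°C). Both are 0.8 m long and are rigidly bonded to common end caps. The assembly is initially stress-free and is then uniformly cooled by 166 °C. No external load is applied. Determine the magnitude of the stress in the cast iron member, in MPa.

σ ≈ 77.1 MPa (compressive)

Equilibrium of a rigid end plate with no external load gives equal and opposite internal forces ±P in the two members. Since α_{copper} > α_{cast iron}, cooling drives the copper into tension and the cast iron into compression.
Setting the final lengths equal and cancelling L: (α₁ − α₂)ΔT = P/(A₁E₁) + P/(A₂E₂).
|α₁ − α₂|·ΔT = 7.1×10⁻⁶ × 166 = 0.001179.
1/(A₁E₁) + 1/(A₂E₂) = 1/(2150×119×10³) + 1/(1475×105×10³) = 1.037×10⁻⁸ N⁻¹.
P = 0.001179 / 1.037×10⁻⁸ = 113700 N = 113.7 kN.
σ_{cast iron} = P/A₂ = 113700/1475 = 77.09 MPa, compressive.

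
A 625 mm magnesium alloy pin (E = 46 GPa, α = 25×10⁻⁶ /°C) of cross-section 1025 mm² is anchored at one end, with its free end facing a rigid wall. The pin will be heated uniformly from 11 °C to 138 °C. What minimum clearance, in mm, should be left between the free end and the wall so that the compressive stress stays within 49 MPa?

g ≈ 1.32 mm

Free expansion if unrestrained: δ_free = αΔT L = 25×10⁻⁶ × 127 × 625 = 1.984 mm.
At the allowable stress the elastic shortening the wall may impose is σL/E = 49 × 625 / (46×10³) = 0.6658 mm.
So the gap has to take up the difference, g_min = δ_free − σL/E = 1.984 − 0.6658 = 1.319 mm.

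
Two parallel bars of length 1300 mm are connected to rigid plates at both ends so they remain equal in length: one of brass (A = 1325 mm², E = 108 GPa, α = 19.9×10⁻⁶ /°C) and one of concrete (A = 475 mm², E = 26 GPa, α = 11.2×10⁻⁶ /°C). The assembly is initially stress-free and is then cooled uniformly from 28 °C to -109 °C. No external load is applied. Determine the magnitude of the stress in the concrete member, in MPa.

The brass has the larger α, so on cooling it would change length more than the concrete if both were free. The rigid plates force a common final length, so the brass is put into tension and the concrete into compression, with equal and opposite forces P (no external load).
Setting the final lengths equal and cancelling L: (α₁ − α₂)ΔT = P/(A₁E₁) + P/(A₂E₂).
|α₁ − α₂|·ΔT = 8.7×10⁻⁶ × 137 = 0.001192.
1/(A₁E₁) + 1/(A₂E₂) = 1/(1325×108×10³) + 1/(475×26×10³) = 8.796×10⁻⁸ N⁻¹.
P = 0.001192 / 8.796×10⁻⁸ = 13550 N = 13.55 kN.
σ_{concrete} = P/A₂ = 13550/475 = 28.53 MPa, compressive.

σ ≈ 28.5 MPa (compressive)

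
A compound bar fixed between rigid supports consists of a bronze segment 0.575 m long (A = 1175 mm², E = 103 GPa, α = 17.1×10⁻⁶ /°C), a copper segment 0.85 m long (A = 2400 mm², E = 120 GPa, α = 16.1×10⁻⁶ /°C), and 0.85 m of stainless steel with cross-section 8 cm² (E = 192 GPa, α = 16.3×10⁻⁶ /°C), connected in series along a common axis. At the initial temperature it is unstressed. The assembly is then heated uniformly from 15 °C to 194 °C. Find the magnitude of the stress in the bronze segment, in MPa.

If the supports were absent, the total length change would be Σ αᵢΔT Lᵢ = 17.1×10⁻⁶×179×575 + 16.1×10⁻⁶×179×850 + 16.3×10⁻⁶×179×850 = 6.69 mm.
Since the ends are fixed, an axial force P builds up, equal in every segment, with P · Σ Lᵢ/(AᵢEᵢ) = δ_free.
Σ Lᵢ/(AᵢEᵢ) = 575/(1175×103×10³) + 850/(2400×120×10³) + 850/(800×192×10³) = 1.324×10⁻⁵ mm/N.
Hence P = δ_free / Σ(L/AE) = 6.69/1.324×10⁻⁵ = 505.4 kN (compressive).
σ_{bronze} = P / A = 505400 / 1175 = 430.1 MPa.

σ ≈ 430 MPa (compressive)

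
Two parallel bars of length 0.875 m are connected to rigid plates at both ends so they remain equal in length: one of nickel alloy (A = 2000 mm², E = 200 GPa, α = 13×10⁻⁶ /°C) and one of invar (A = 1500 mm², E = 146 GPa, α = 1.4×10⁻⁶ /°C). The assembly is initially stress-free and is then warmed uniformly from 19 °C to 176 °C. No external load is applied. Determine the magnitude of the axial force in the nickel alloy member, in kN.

Both members must finish at the same length. With the larger α, the nickel alloy tends to over-expand; the plates restrain it, putting the nickel alloy in compression and the invar in tension. With no external load the two internal forces are equal and opposite, magnitude P.
Compatibility of the two members (thermal + elastic change equal): (α₁ − α₂)ΔT = P·[1/(A₁E₁) + 1/(A₂E₂)].
|α₁ − α₂|·ΔT = 11.6×10⁻⁶ × 157 = 0.001821.
1/(A₁E₁) + 1/(A₂E₂) = 1/(2000×200×10³) + 1/(1500×146×10³) = 7.066×10⁻⁹ N⁻¹.
So P = 0.001821 / 7.066×10⁻⁹ = 257.7 kN.

P ≈ 258 kN (compressive in the nickel alloy)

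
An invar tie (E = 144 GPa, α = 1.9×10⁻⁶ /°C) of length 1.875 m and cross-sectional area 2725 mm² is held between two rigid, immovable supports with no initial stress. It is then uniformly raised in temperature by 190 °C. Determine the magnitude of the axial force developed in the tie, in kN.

The ends cannot move, so σ = EαΔT = 144×10³ × 1.9×10⁻⁶ × 190 = 51.98 MPa.
P = AEαΔT = 2725 × 144×10³ × 1.9×10⁻⁶ × 190 = 141.7 kN (compressive).

P ≈ 142 kN (compressive)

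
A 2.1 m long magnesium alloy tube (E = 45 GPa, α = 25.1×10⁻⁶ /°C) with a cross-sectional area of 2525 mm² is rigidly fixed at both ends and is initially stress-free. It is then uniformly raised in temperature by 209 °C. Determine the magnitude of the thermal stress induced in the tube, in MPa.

σ ≈ 236 MPa (compressive)

With length fixed, the mechanical strain must cancel the thermal strain αΔT = 25.1×10⁻⁶ × 209 = 5245.9×10⁻⁶.
σ = EαΔT = 45×10³ × 25.1×10⁻⁶ × 209 = 236.1 MPa (compressive; the tube is trying to expand).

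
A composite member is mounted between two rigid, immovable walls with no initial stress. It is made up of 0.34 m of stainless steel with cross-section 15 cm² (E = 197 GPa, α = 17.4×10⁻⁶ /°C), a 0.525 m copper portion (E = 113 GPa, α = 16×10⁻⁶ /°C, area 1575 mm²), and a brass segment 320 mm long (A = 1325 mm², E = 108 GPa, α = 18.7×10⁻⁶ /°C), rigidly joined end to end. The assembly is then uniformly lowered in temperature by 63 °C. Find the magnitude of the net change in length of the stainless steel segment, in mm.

Free thermal contraction of the whole bar: Σ αᵢΔT Lᵢ = 17.4×10⁻⁶×63×340 + 16×10⁻⁶×63×525 + 18.7×10⁻⁶×63×320 = 1.279 mm.
Since the ends are fixed, an axial force P builds up, equal in every segment, with P · Σ Lᵢ/(AᵢEᵢ) = δ_free.
Σ Lᵢ/(AᵢEᵢ) = 340/(1500×197×10³) + 525/(1575×113×10³) + 320/(1325×108×10³) = 6.337×10⁻⁶ mm/N.
P = 1.279 / 6.337×10⁻⁶ = 201800 N = 201.8 kN, tensile.
For the stainless steel segment, free thermal change = 17.4×10⁻⁶×63×340 = 0.3727 mm and elastic change from P = 201800×340/(1500×197×10³) = 0.2322 mm; these oppose, so the net change is 0.14 mm (segment shortens).

|ΔL| ≈ 0.14 mm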